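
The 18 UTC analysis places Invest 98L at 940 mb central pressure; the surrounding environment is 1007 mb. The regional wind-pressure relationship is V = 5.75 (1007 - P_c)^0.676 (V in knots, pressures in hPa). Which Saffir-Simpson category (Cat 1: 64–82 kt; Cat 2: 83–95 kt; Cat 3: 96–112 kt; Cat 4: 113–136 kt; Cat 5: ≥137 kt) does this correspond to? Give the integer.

ΔP = 1007 − 940 = 67 mb.
V ≈ 5.75 × 67^0.676 = 5.75 × 17.16 ≈ 99 kt.
99 kt falls in the Category 3 band.

3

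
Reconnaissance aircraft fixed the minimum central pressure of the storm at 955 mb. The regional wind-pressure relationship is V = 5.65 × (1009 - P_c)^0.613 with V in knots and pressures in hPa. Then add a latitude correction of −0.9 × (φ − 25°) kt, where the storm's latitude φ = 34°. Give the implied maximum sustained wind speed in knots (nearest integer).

57 kt

ΔP = 1009 − 955 = 54 mb.
54^0.613 ≈ 11.533.
V ≈ 5.65 × 11.533 ≈ 65.2 kt.
Latitude correction: −0.9 × (34 − 25) = -8.1 kt.
Corrected V ≈ 57.1 kt → 57 kt.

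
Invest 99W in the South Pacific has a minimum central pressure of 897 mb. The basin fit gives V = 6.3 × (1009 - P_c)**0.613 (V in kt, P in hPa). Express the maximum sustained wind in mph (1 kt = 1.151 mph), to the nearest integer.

ΔP = 1009 − 897 = 112 mb.
V ≈ 6.3 × 112^0.613 = 6.3 × 18.037 ≈ 113.635 kt.
113.635 × 1.151 ≈ 130.79 mph → 131 mph.

131 mph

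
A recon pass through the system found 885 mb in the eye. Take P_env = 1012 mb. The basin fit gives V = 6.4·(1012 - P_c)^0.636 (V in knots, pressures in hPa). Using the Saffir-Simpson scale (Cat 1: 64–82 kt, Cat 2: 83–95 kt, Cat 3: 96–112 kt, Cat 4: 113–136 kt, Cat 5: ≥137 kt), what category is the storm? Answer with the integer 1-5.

ΔP = 1012 − 885 = 127 mb.
V ≈ 6.4 × 127^0.636 = 6.4 × 21.78 ≈ 139 kt.
139 kt falls in the Category 5 band.

5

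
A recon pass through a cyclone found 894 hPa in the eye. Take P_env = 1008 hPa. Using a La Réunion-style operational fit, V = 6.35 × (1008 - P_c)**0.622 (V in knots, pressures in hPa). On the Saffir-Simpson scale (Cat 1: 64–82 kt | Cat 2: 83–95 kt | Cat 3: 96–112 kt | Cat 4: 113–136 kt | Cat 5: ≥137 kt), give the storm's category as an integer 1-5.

ΔP = 1008 − 894 = 114 hPa.
V ≈ 6.35 × 114^0.622 = 6.35 × 19.03 ≈ 121 kt.
121 kt falls in the Category 4 band.

4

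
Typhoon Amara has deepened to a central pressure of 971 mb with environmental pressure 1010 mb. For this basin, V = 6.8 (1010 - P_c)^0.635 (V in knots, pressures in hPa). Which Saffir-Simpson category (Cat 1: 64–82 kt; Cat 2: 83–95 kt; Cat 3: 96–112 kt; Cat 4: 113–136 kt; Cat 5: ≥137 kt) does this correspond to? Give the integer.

ΔP = 1010 − 971 = 39 mb.
V ≈ 6.8 × 39^0.635 = 6.8 × 10.24 ≈ 70 kt.
70 kt falls in the Category 1 band.

1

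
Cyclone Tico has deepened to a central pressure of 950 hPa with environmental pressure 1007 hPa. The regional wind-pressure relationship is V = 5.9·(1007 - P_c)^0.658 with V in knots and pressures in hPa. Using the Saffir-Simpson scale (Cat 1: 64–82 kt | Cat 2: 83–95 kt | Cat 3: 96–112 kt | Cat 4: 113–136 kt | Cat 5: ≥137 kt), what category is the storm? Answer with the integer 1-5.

2

ΔP = 1007 − 950 = 57 hPa.
V ≈ 5.9 × 57^0.658 = 5.9 × 14.30 ≈ 84 kt.
84 kt falls in the Category 2 band.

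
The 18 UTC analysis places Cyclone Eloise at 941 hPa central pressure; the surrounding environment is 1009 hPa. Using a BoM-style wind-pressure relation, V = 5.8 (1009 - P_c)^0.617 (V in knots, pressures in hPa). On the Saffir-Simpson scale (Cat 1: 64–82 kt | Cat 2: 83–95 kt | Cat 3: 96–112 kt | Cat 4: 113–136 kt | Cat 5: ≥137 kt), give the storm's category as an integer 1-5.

1

ΔP = 1009 − 941 = 68 hPa.
V ≈ 5.8 × 68^0.617 = 5.8 × 13.51 ≈ 78 kt.
78 kt falls in the Category 1 band.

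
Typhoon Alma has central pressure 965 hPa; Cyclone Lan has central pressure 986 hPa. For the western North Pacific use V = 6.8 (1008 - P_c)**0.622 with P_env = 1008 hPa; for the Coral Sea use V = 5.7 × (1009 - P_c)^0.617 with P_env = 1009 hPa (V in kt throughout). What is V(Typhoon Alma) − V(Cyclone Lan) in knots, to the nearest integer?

31 kt

Typhoon Alma: ΔP = 43; V ≈ 6.8 × 43^0.622 ≈ 70.55 kt.
Cyclone Lan: ΔP = 23; V ≈ 5.7 × 23^0.617 ≈ 39.45 kt.
Difference ≈ 70.55 − 39.45 = 31.10 → 31 kt.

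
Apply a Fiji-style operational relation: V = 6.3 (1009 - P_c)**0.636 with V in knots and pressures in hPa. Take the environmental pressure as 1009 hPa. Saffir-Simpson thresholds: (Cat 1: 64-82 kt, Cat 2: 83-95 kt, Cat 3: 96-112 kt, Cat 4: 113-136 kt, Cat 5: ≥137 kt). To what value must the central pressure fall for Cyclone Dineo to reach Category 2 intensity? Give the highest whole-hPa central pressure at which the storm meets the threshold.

Category 2 begins at V = 83 kt.
Required ΔP = (83/6.3)^(1/0.636) = 13.175^1.572 ≈ 57.62 hPa.
P_c ≤ 1009 − 57.62 = 951.38, so the highest integer P_c is 951 hPa.

951 hPa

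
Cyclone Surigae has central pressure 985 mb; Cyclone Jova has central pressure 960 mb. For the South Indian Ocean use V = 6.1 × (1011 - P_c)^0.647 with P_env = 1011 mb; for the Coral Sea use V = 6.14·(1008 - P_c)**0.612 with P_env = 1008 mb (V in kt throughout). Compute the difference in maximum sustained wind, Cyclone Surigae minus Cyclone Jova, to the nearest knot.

Cyclone Surigae: ΔP = 26; V ≈ 6.1 × 26^0.647 ≈ 50.21 kt.
Cyclone Jova: ΔP = 48; V ≈ 6.14 × 48^0.612 ≈ 65.63 kt.
Difference ≈ 50.21 − 65.63 = -15.42 → -15 kt.

-15 kt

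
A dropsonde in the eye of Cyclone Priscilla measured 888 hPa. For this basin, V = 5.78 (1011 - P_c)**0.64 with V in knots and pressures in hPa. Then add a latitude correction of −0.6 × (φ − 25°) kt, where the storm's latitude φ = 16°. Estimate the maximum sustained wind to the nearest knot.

ΔP = 1011 − 888 = 123 hPa.
123^0.64 ≈ 21.754.
V ≈ 5.78 × 21.754 ≈ 125.7 kt.
Latitude correction: −0.6 × (16 − 25) = 5.4 kt.
Corrected V ≈ 131.1 kt → 131 kt.

131 kt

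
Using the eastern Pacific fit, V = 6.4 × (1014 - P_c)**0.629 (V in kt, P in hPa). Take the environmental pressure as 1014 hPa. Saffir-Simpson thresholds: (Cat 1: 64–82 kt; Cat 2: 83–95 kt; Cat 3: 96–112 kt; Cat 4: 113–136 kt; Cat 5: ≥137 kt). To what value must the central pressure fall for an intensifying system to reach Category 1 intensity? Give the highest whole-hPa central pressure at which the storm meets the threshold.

Category 1 begins at V = 64 kt.
Required ΔP = (64/6.4)^(1/0.629) = 10.000^1.590 ≈ 38.89 hPa.
P_c ≤ 1014 − 38.89 = 975.11, so the highest integer P_c is 975 hPa.

975 hPa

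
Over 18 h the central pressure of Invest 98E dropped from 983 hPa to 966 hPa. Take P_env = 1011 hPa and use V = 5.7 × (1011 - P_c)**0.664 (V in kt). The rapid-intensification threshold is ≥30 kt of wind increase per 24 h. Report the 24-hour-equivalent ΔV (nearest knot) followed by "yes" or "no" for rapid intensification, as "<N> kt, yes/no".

26 kt, no

V₁: ΔP = 28, V ≈ 5.7 × 28^0.664 ≈ 52.09 kt.
V₂: ΔP = 45, V ≈ 5.7 × 45^0.664 ≈ 71.39 kt.
ΔV over 18 h = 19.30 kt → 24 h equivalent = 19.30 × 24/18 ≈ 25.73 kt.
26 kt < 30 kt ⇒ not rapid intensification.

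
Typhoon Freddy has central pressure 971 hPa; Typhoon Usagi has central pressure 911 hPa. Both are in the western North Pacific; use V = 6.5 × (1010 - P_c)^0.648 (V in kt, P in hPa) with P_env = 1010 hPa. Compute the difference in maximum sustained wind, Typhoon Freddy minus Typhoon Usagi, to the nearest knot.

Typhoon Freddy: ΔP = 39; V ≈ 6.5 × 39^0.648 ≈ 69.81 kt.
Typhoon Usagi: ΔP = 99; V ≈ 6.5 × 99^0.648 ≈ 127.67 kt.
Difference ≈ 69.81 − 127.67 = -57.86 → -58 kt.

-58 kt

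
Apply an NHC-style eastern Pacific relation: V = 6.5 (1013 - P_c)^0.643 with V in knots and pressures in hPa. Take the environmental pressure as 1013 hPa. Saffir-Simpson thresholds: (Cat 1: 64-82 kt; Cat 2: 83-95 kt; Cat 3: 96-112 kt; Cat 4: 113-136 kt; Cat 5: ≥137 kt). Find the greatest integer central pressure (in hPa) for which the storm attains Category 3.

Category 3 begins at V = 96 kt.
Required ΔP = (96/6.5)^(1/0.643) = 14.769^1.555 ≈ 65.86 hPa.
P_c ≤ 1013 − 65.86 = 947.14, so the highest integer P_c is 947 hPa.

947 hPa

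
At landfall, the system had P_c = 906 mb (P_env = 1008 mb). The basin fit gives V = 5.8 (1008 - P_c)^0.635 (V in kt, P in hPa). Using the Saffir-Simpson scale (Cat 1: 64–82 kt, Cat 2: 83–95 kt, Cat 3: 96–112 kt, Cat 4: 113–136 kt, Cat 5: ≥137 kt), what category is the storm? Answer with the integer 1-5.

3

ΔP = 1008 − 906 = 102 mb.
V ≈ 5.8 × 102^0.635 = 5.8 × 18.86 ≈ 109 kt.
109 kt falls in the Category 3 band.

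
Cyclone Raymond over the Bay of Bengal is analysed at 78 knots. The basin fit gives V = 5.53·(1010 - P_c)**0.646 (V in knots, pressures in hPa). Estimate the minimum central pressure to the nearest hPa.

ΔP = (V / 5.53)^(1/0.646) = (78/5.53)^1.548.
78/5.53 = 14.105; 14.105^1.548 ≈ 60.15 hPa.
P_c = 1010 − 60.15 = 949.85 ≈ 950 hPa.

950 hPa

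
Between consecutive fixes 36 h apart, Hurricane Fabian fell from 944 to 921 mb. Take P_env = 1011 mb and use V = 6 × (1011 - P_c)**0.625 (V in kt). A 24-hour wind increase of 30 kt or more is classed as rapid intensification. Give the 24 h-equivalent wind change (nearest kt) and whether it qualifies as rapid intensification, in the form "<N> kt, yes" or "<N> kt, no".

V₁: ΔP = 67, V ≈ 6 × 67^0.625 ≈ 83.07 kt.
V₂: ΔP = 90, V ≈ 6 × 90^0.625 ≈ 99.90 kt.
ΔV over 36 h = 16.83 kt → 24 h equivalent = 16.83 × 24/36 ≈ 11.22 kt.
11 kt < 30 kt ⇒ not rapid intensification.

11 kt, no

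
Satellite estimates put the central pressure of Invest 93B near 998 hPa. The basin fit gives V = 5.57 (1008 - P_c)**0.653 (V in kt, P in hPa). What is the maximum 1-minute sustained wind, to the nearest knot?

ΔP = 1008 − 998 = 10 hPa.
10^0.653 ≈ 4.498.
V ≈ 5.57 × 4.498 ≈ 25.1 kt.

25 kt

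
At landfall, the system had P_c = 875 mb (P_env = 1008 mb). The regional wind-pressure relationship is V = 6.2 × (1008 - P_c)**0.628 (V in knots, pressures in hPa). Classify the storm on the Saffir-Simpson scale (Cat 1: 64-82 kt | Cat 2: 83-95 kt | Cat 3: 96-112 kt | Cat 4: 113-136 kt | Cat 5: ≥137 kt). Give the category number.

ΔP = 1008 − 875 = 133 mb.
V ≈ 6.2 × 133^0.628 = 6.2 × 21.57 ≈ 134 kt.
134 kt falls in the Category 4 band.

4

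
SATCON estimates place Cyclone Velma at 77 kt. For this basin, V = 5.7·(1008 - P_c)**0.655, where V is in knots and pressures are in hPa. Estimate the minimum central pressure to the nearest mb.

955 mb

ΔP = (V / 5.7)^(1/0.655) = (77/5.7)^1.527.
77/5.7 = 13.509; 13.509^1.527 ≈ 53.23 mb.
P_c = 1008 − 53.23 = 954.77 ≈ 955 mb.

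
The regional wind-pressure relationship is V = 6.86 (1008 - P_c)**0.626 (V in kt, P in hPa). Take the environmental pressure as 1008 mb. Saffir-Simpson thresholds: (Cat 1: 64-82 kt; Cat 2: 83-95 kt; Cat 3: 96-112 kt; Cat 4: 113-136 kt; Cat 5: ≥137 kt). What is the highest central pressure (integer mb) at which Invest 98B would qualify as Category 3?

Category 3 begins at V = 96 kt.
Required ΔP = (96/6.86)^(1/0.626) = 13.994^1.597 ≈ 67.70 mb.
P_c ≤ 1008 − 67.70 = 940.30, so the highest integer P_c is 940 mb.

940 mb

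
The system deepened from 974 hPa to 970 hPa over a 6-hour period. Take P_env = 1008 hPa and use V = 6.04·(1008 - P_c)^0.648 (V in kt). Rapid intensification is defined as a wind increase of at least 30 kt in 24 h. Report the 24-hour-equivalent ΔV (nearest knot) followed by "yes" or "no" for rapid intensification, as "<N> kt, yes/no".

18 kt, no

V₁: ΔP = 34, V ≈ 6.04 × 34^0.648 ≈ 59.35 kt.
V₂: ΔP = 38, V ≈ 6.04 × 38^0.648 ≈ 63.79 kt.
ΔV over 6 h = 4.44 kt → 24 h equivalent = 4.44 × 24/6 ≈ 17.76 kt.
18 kt < 30 kt ⇒ not rapid intensification.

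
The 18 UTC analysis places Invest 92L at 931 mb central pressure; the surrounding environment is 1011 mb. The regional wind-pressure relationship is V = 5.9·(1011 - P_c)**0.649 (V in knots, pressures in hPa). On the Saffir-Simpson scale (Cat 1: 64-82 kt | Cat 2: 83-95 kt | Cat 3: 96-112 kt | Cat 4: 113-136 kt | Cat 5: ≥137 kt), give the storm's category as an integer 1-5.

3

ΔP = 1011 − 931 = 80 mb.
V ≈ 5.9 × 80^0.649 = 5.9 × 17.18 ≈ 101 kt.
101 kt falls in the Category 3 band.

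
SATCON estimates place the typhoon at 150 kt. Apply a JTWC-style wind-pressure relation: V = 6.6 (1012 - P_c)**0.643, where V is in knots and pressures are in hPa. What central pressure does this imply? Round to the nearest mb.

ΔP = (V / 6.6)^(1/0.643) = (150/6.6)^1.555.
150/6.6 = 22.727; 22.727^1.555 ≈ 128.74 mb.
P_c = 1012 − 128.74 = 883.26 ≈ 883 mb.

883 mb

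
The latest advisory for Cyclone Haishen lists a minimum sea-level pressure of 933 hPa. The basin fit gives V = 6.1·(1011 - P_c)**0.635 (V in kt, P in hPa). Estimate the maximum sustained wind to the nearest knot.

ΔP = 1011 − 933 = 78 hPa.
78^0.635 ≈ 15.903.
V ≈ 6.1 × 15.903 ≈ 97.0 kt.

97 kt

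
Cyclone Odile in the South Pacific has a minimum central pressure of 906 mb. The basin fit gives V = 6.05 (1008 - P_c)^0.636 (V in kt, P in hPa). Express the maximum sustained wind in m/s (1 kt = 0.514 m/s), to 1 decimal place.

ΔP = 1008 − 906 = 102 mb.
V ≈ 6.05 × 102^0.636 = 6.05 × 18.944 ≈ 114.611 kt.
114.611 × 0.514 ≈ 58.91 m/s → 58.9 m/s.

58.9 m/s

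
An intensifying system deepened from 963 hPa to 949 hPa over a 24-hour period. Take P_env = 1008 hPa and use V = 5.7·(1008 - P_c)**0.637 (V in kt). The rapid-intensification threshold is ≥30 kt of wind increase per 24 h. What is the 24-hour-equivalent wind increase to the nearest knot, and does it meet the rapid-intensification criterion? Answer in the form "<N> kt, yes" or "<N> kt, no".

12 kt, no

V₁: ΔP = 45, V ≈ 5.7 × 45^0.637 ≈ 64.41 kt.
V₂: ΔP = 59, V ≈ 5.7 × 59^0.637 ≈ 76.54 kt.
ΔV over 24 h = 12.13 kt → 24 h equivalent = 12.13 × 24/24 ≈ 12.13 kt.
12 kt < 30 kt ⇒ not rapid intensification.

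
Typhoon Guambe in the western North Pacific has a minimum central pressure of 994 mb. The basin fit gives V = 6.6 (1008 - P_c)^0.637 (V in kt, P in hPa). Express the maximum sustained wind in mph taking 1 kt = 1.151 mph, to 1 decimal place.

ΔP = 1008 − 994 = 14 mb.
V ≈ 6.6 × 14^0.637 = 6.6 × 5.371 ≈ 35.451 kt.
35.451 × 1.151 ≈ 40.80 mph → 40.8 mph.

40.8 mph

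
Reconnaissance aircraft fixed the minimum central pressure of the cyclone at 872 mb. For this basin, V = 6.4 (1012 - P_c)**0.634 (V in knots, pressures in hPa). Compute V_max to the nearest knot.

147 kt

ΔP = 1012 − 872 = 140 mb.
140^0.634 ≈ 22.943.
V ≈ 6.4 × 22.943 ≈ 146.8 kt.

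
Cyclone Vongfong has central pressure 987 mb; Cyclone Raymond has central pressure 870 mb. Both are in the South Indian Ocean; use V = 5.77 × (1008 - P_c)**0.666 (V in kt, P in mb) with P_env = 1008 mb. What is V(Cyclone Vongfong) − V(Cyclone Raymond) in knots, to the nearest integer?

-110 kt

Cyclone Vongfong: ΔP = 21; V ≈ 5.77 × 21^0.666 ≈ 43.83 kt.
Cyclone Raymond: ΔP = 138; V ≈ 5.77 × 138^0.666 ≈ 153.58 kt.
Difference ≈ 43.83 − 153.58 = -109.75 → -110 kt.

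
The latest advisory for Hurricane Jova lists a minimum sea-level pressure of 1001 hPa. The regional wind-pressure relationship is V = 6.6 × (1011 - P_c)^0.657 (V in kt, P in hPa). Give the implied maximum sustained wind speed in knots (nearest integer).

30 kt

ΔP = 1011 − 1001 = 10 hPa.
10^0.657 ≈ 4.539.
V ≈ 6.6 × 4.539 ≈ 30.0 kt.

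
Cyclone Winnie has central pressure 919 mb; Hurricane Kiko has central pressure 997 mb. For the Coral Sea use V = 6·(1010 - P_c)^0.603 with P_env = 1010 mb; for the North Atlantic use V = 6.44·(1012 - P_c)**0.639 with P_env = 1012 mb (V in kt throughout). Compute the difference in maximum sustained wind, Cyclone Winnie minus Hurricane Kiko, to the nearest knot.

55 kt

Cyclone Winnie: ΔP = 91; V ≈ 6 × 91^0.603 ≈ 91.09 kt.
Hurricane Kiko: ΔP = 15; V ≈ 6.44 × 15^0.639 ≈ 36.34 kt.
Difference ≈ 91.09 − 36.34 = 54.75 → 55 kt.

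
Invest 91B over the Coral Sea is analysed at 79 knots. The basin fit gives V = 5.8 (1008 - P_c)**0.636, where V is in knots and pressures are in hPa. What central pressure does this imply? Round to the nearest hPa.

ΔP = (V / 5.8)^(1/0.636) = (79/5.8)^1.572.
79/5.8 = 13.621; 13.621^1.572 ≈ 60.72 hPa.
P_c = 1008 − 60.72 = 947.28 ≈ 947 hPa.

947 hPa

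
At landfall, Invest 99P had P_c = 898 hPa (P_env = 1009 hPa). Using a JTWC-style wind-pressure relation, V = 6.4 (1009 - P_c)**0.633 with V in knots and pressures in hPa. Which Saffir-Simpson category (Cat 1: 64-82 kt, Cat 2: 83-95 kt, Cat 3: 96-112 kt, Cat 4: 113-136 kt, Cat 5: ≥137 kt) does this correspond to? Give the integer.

4

ΔP = 1009 − 898 = 111 hPa.
V ≈ 6.4 × 111^0.633 = 6.4 × 19.71 ≈ 126 kt.
126 kt falls in the Category 4 band.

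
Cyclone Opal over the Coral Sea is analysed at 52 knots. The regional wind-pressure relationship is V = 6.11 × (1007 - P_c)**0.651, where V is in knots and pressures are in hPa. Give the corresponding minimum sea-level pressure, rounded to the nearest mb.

ΔP = (V / 6.11)^(1/0.651) = (52/6.11)^1.536.
52/6.11 = 8.511; 8.511^1.536 ≈ 26.82 mb.
P_c = 1007 − 26.82 = 980.18 ≈ 980 mb.

980 mb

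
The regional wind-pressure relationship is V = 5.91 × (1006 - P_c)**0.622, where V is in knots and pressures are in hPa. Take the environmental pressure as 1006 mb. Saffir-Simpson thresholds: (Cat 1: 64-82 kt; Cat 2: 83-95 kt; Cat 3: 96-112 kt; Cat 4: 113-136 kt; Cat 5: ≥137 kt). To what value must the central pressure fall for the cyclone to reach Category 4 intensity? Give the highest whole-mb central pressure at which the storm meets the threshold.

891 mb

Category 4 begins at V = 113 kt.
Required ΔP = (113/5.91)^(1/0.622) = 19.120^1.608 ≈ 114.89 mb.
P_c ≤ 1006 − 114.89 = 891.11, so the highest integer P_c is 891 mb.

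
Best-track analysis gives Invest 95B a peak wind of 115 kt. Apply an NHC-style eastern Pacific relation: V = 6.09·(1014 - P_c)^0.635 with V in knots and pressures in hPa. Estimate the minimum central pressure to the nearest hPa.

ΔP = (V / 6.09)^(1/0.635) = (115/6.09)^1.575.
115/6.09 = 18.883; 18.883^1.575 ≈ 102.23 hPa.
P_c = 1014 − 102.23 = 911.77 ≈ 912 hPa.

912 hPa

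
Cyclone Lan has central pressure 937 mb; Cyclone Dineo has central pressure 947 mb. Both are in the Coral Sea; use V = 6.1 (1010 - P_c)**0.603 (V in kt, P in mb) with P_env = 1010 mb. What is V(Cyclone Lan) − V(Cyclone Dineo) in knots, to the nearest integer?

7 kt

Cyclone Lan: ΔP = 73; V ≈ 6.1 × 73^0.603 ≈ 81.08 kt.
Cyclone Dineo: ΔP = 63; V ≈ 6.1 × 63^0.603 ≈ 74.19 kt.
Difference ≈ 81.08 − 74.19 = 6.89 → 7 kt.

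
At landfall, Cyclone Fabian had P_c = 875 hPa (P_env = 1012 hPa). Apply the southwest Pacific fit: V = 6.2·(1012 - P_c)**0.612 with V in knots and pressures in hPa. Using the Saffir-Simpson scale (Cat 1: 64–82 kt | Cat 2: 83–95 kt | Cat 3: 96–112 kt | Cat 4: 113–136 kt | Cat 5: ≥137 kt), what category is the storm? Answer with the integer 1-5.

4

ΔP = 1012 − 875 = 137 hPa.
V ≈ 6.2 × 137^0.612 = 6.2 × 20.31 ≈ 126 kt.
126 kt falls in the Category 4 band.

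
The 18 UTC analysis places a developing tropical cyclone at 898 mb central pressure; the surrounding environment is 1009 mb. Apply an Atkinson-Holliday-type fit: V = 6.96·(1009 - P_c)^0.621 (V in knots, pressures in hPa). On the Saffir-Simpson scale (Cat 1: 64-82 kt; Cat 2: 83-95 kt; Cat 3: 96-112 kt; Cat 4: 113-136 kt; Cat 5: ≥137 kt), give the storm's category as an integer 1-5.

4

ΔP = 1009 − 898 = 111 mb.
V ≈ 6.96 × 111^0.621 = 6.96 × 18.63 ≈ 130 kt.
130 kt falls in the Category 4 band.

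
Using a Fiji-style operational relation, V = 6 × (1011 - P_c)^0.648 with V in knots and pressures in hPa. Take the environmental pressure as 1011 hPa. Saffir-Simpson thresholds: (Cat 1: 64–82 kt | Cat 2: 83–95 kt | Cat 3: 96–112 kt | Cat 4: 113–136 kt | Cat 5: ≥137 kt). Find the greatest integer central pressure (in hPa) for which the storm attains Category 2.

953 hPa

Category 2 begins at V = 83 kt.
Required ΔP = (83/6)^(1/0.648) = 13.833^1.543 ≈ 57.64 hPa.
P_c ≤ 1011 − 57.64 = 953.36, so the highest integer P_c is 953 hPa.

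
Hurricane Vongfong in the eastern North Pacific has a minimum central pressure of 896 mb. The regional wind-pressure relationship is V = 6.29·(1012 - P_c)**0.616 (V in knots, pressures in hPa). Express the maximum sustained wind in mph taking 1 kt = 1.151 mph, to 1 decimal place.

ΔP = 1012 − 896 = 116 mb.
V ≈ 6.29 × 116^0.616 = 6.29 × 18.694 ≈ 117.586 kt.
117.586 × 1.151 ≈ 135.34 mph → 135.3 mph.

135.3 mph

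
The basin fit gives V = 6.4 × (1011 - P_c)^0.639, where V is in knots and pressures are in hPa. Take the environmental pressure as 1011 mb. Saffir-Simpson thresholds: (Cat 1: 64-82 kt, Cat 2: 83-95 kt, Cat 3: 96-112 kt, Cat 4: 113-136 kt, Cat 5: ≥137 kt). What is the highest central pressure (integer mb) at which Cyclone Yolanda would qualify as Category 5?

890 mb

Category 5 begins at V = 137 kt.
Required ΔP = (137/6.4)^(1/0.639) = 21.406^1.565 ≈ 120.84 mb.
P_c ≤ 1011 − 120.84 = 890.16, so the highest integer P_c is 890 mb.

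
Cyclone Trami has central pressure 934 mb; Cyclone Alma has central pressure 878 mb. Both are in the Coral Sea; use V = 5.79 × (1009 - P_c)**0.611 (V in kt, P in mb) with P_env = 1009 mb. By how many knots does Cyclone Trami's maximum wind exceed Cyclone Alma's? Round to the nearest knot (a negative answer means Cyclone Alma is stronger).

Cyclone Trami: ΔP = 75; V ≈ 5.79 × 75^0.611 ≈ 80.97 kt.
Cyclone Alma: ΔP = 131; V ≈ 5.79 × 131^0.611 ≈ 113.85 kt.
Difference ≈ 80.97 − 113.85 = -32.88 → -33 kt.

-33 kt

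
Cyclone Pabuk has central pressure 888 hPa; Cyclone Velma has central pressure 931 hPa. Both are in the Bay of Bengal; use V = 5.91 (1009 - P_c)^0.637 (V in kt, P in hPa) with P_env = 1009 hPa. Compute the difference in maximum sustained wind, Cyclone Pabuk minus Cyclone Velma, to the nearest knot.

31 kt

Cyclone Pabuk: ΔP = 121; V ≈ 5.91 × 121^0.637 ≈ 125.41 kt.
Cyclone Velma: ΔP = 78; V ≈ 5.91 × 78^0.637 ≈ 94.81 kt.
Difference ≈ 125.41 − 94.81 = 30.60 → 31 kt.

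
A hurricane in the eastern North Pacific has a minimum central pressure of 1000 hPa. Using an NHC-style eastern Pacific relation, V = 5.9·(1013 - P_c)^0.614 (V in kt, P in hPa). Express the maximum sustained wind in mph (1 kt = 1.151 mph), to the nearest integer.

33 mph

ΔP = 1013 − 1000 = 13 hPa.
V ≈ 5.9 × 13^0.614 = 5.9 × 4.830 ≈ 28.498 kt.
28.498 × 1.151 ≈ 32.80 mph → 33 mph.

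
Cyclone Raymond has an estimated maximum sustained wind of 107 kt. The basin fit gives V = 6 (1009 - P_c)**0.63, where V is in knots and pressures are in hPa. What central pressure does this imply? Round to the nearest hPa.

ΔP = (V / 6)^(1/0.63) = (107/6)^1.587.
107/6 = 17.833; 17.833^1.587 ≈ 96.85 hPa.
P_c = 1009 − 96.85 = 912.15 ≈ 912 hPa.

912 hPa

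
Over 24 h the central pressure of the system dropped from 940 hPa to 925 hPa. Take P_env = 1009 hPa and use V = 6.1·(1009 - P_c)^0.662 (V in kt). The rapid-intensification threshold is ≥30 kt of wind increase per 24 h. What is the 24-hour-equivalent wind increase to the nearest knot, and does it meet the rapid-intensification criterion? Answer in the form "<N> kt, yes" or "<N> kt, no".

V₁: ΔP = 69, V ≈ 6.1 × 69^0.662 ≈ 100.61 kt.
V₂: ΔP = 84, V ≈ 6.1 × 84^0.662 ≈ 114.60 kt.
ΔV over 24 h = 13.99 kt → 24 h equivalent = 13.99 × 24/24 ≈ 13.99 kt.
14 kt < 30 kt ⇒ not rapid intensification.

14 kt, no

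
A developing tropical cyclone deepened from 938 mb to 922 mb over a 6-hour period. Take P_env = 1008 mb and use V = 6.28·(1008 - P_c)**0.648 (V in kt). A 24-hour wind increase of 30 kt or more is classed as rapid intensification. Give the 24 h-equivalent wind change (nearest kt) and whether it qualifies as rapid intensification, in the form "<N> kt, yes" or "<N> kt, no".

56 kt, yes

V₁: ΔP = 70, V ≈ 6.28 × 70^0.648 ≈ 98.53 kt.
V₂: ΔP = 86, V ≈ 6.28 × 86^0.648 ≈ 112.59 kt.
ΔV over 6 h = 14.06 kt → 24 h equivalent = 14.06 × 24/6 ≈ 56.24 kt.
56 kt ≥ 30 kt ⇒ rapid intensification.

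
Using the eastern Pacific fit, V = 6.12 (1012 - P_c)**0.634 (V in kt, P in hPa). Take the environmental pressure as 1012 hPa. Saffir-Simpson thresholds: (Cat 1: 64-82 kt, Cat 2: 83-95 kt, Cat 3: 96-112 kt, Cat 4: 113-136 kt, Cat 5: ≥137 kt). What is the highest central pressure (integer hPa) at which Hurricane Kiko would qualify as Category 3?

935 hPa

Category 3 begins at V = 96 kt.
Required ΔP = (96/6.12)^(1/0.634) = 15.686^1.577 ≈ 76.86 hPa.
P_c ≤ 1012 − 76.86 = 935.14, so the highest integer P_c is 935 hPa.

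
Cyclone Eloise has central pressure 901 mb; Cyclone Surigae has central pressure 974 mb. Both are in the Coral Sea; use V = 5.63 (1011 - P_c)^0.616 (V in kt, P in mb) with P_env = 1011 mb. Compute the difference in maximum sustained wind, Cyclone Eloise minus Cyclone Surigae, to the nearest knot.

50 kt

Cyclone Eloise: ΔP = 110; V ≈ 5.63 × 110^0.616 ≈ 101.86 kt.
Cyclone Surigae: ΔP = 37; V ≈ 5.63 × 37^0.616 ≈ 52.06 kt.
Difference ≈ 101.86 − 52.06 = 49.80 → 50 kt.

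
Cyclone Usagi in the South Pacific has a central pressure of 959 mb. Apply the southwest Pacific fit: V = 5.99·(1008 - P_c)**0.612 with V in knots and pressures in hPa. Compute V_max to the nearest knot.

65 kt

ΔP = 1008 − 959 = 49 mb.
49^0.612 ≈ 10.824.
V ≈ 5.99 × 10.824 ≈ 64.8 kt.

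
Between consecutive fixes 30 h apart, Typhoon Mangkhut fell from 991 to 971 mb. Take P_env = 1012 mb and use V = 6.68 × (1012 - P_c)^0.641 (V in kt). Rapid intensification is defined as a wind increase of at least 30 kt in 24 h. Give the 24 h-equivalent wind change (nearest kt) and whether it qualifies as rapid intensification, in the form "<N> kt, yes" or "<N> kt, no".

20 kt, no

V₁: ΔP = 21, V ≈ 6.68 × 21^0.641 ≈ 47.02 kt.
V₂: ΔP = 41, V ≈ 6.68 × 41^0.641 ≈ 72.21 kt.
ΔV over 30 h = 25.19 kt → 24 h equivalent = 25.19 × 24/30 ≈ 20.15 kt.
20 kt < 30 kt ⇒ not rapid intensification.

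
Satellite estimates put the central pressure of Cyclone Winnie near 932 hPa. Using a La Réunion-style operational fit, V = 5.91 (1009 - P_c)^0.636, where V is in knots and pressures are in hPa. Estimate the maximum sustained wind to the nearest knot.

94 kt

ΔP = 1009 − 932 = 77 hPa.
77^0.636 ≈ 15.842.
V ≈ 5.91 × 15.842 ≈ 93.6 kt.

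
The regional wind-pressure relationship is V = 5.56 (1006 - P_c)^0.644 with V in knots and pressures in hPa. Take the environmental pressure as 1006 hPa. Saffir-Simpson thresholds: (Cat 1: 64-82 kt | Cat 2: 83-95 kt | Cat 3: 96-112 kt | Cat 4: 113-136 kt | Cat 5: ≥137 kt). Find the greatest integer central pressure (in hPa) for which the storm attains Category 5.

861 hPa

Category 5 begins at V = 137 kt.
Required ΔP = (137/5.56)^(1/0.644) = 24.640^1.553 ≈ 144.86 hPa.
P_c ≤ 1006 − 144.86 = 861.14, so the highest integer P_c is 861 hPa.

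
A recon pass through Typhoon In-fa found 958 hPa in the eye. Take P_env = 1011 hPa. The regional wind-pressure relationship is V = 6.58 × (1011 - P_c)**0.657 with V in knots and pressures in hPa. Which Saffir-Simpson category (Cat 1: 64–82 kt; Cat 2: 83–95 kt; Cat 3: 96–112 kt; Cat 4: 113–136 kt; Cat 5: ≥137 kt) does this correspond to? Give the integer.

2

ΔP = 1011 − 958 = 53 hPa.
V ≈ 6.58 × 53^0.657 = 6.58 × 13.58 ≈ 89 kt.
89 kt falls in the Category 2 band.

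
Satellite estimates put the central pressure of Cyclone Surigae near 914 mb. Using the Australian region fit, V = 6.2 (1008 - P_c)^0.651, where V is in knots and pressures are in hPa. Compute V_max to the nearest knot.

ΔP = 1008 − 914 = 94 mb.
94^0.651 ≈ 19.253.
V ≈ 6.2 × 19.253 ≈ 119.4 kt.

119 kt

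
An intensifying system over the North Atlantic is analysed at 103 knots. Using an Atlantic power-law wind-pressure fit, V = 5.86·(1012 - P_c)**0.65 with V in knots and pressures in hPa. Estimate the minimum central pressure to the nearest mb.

ΔP = (V / 5.86)^(1/0.65) = (103/5.86)^1.538.
103/5.86 = 17.577; 17.577^1.538 ≈ 82.28 mb.
P_c = 1012 − 82.28 = 929.72 ≈ 930 mb.

930 mb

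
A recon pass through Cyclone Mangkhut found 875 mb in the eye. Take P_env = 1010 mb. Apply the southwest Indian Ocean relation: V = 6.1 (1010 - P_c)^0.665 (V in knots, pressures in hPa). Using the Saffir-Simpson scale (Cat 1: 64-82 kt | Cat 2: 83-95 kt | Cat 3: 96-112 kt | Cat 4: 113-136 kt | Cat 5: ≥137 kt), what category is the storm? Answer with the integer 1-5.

5

ΔP = 1010 − 875 = 135 mb.
V ≈ 6.1 × 135^0.665 = 6.1 × 26.10 ≈ 159 kt.
159 kt falls in the Category 5 band.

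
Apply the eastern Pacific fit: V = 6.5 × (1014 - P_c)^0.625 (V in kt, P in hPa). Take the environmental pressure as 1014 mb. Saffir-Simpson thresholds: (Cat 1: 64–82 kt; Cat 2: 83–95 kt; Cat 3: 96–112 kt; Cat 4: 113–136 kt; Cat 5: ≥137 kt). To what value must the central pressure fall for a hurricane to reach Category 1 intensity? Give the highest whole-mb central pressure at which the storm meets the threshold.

Category 1 begins at V = 64 kt.
Required ΔP = (64/6.5)^(1/0.625) = 9.846^1.600 ≈ 38.84 mb.
P_c ≤ 1014 − 38.84 = 975.16, so the highest integer P_c is 975 mb.

975 mb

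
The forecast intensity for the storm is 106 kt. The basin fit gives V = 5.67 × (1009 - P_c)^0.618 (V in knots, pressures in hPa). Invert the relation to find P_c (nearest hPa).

895 hPa

ΔP = (V / 5.67)^(1/0.618) = (106/5.67)^1.618.
106/5.67 = 18.695; 18.695^1.618 ≈ 114.24 hPa.
P_c = 1009 − 114.24 = 894.76 ≈ 895 hPa.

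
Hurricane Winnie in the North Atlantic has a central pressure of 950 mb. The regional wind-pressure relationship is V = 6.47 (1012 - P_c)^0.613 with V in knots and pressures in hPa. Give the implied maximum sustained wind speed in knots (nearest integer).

81 kt

ΔP = 1012 − 950 = 62 mb.
62^0.613 ≈ 12.553.
V ≈ 6.47 × 12.553 ≈ 81.2 kt.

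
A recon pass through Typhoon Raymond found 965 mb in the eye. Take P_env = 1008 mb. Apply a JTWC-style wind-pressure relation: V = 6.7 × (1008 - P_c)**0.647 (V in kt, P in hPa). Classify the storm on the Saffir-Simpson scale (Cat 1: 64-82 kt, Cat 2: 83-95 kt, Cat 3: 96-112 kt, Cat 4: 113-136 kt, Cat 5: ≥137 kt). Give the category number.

ΔP = 1008 − 965 = 43 mb.
V ≈ 6.7 × 43^0.647 = 6.7 × 11.40 ≈ 76 kt.
76 kt falls in the Category 1 band.

1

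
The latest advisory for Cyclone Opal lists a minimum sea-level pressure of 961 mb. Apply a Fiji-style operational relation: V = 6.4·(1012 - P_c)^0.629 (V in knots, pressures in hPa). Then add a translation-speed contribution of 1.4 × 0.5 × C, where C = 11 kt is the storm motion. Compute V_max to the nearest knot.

ΔP = 1012 − 961 = 51 mb.
51^0.629 ≈ 11.859.
V ≈ 6.4 × 11.859 ≈ 75.9 kt.
Translation term: 1.4 × 0.5 × 11 = 7.7 kt.
Corrected V ≈ 83.6 kt → 84 kt.

84 kt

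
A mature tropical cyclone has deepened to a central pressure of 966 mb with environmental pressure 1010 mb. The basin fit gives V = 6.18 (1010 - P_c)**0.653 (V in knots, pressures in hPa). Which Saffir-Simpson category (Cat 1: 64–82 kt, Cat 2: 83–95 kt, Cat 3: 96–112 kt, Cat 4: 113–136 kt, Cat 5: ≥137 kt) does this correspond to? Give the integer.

1

ΔP = 1010 − 966 = 44 mb.
V ≈ 6.18 × 44^0.653 = 6.18 × 11.84 ≈ 73 kt.
73 kt falls in the Category 1 band.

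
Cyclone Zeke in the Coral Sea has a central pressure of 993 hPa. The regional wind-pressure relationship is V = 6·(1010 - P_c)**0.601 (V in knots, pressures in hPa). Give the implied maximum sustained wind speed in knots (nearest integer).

ΔP = 1010 − 993 = 17 hPa.
17^0.601 ≈ 5.489.
V ≈ 6 × 5.489 ≈ 32.9 kt.

33 kt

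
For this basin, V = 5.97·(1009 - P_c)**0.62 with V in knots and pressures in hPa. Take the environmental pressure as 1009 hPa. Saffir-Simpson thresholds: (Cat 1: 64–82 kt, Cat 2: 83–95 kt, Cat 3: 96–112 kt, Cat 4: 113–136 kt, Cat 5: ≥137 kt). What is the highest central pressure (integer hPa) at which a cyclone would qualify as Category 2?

Category 2 begins at V = 83 kt.
Required ΔP = (83/5.97)^(1/0.62) = 13.903^1.613 ≈ 69.78 hPa.
P_c ≤ 1009 − 69.78 = 939.22, so the highest integer P_c is 939 hPa.

939 hPa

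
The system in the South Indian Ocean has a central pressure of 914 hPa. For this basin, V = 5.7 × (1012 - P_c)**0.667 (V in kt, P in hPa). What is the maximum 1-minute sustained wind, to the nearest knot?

ΔP = 1012 − 914 = 98 hPa.
98^0.667 ≈ 21.289.
V ≈ 5.7 × 21.289 ≈ 121.3 kt.

121 kt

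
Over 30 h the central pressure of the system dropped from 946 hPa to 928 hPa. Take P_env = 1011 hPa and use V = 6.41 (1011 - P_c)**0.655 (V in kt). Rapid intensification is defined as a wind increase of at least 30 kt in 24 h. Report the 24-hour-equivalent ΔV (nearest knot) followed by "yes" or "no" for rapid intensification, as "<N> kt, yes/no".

14 kt, no

V₁: ΔP = 65, V ≈ 6.41 × 65^0.655 ≈ 98.70 kt.
V₂: ΔP = 83, V ≈ 6.41 × 83^0.655 ≈ 115.84 kt.
ΔV over 30 h = 17.14 kt → 24 h equivalent = 17.14 × 24/30 ≈ 13.71 kt.
14 kt < 30 kt ⇒ not rapid intensification.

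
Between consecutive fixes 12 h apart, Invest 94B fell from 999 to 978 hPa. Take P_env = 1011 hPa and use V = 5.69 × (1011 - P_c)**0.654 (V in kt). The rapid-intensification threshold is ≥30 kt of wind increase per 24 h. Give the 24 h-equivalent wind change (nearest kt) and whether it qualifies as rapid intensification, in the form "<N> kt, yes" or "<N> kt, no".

54 kt, yes

V₁: ΔP = 12, V ≈ 5.69 × 12^0.654 ≈ 28.90 kt.
V₂: ΔP = 33, V ≈ 5.69 × 33^0.654 ≈ 56.00 kt.
ΔV over 12 h = 27.10 kt → 24 h equivalent = 27.10 × 24/12 ≈ 54.20 kt.
54 kt ≥ 30 kt ⇒ rapid intensification.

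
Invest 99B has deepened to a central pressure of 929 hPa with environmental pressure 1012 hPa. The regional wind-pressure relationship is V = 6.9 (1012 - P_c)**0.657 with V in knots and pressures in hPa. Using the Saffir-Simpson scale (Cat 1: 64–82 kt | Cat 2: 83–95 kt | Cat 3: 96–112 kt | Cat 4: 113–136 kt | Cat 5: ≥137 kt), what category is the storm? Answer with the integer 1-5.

ΔP = 1012 − 929 = 83 hPa.
V ≈ 6.9 × 83^0.657 = 6.9 × 18.23 ≈ 126 kt.
126 kt falls in the Category 4 band.

4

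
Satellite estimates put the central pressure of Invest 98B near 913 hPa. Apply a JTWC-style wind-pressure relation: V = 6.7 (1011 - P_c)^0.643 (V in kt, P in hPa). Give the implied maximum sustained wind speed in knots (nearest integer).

ΔP = 1011 − 913 = 98 hPa.
98^0.643 ≈ 19.070.
V ≈ 6.7 × 19.070 ≈ 127.8 kt.

128 kt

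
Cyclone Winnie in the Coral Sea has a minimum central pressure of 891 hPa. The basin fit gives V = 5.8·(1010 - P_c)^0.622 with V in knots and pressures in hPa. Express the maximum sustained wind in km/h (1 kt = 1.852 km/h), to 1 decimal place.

ΔP = 1010 − 891 = 119 hPa.
V ≈ 5.8 × 119^0.622 = 5.8 × 19.543 ≈ 113.349 kt.
113.349 × 1.852 ≈ 209.92 km/h → 209.9 km/h.

209.9 km/h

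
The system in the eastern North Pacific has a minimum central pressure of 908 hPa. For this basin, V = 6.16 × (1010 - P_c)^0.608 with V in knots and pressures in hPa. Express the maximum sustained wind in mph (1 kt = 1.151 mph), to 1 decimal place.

118.0 mph

ΔP = 1010 − 908 = 102 hPa.
V ≈ 6.16 × 102^0.608 = 6.16 × 16.643 ≈ 102.520 kt.
102.520 × 1.151 ≈ 118.00 mph → 118.0 mph.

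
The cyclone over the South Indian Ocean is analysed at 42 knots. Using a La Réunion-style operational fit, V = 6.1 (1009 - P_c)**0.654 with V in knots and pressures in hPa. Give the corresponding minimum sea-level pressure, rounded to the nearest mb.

ΔP = (V / 6.1)^(1/0.654) = (42/6.1)^1.529.
42/6.1 = 6.885; 6.885^1.529 ≈ 19.11 mb.
P_c = 1009 − 19.11 = 989.89 ≈ 990 mb.

990 mb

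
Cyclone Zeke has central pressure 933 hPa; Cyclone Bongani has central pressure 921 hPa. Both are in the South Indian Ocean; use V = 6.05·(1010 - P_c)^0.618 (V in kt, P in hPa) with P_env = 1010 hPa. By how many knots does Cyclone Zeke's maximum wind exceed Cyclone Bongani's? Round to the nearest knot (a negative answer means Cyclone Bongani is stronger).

-8 kt

Cyclone Zeke: ΔP = 77; V ≈ 6.05 × 77^0.618 ≈ 88.64 kt.
Cyclone Bongani: ΔP = 89; V ≈ 6.05 × 89^0.618 ≈ 96.93 kt.
Difference ≈ 88.64 − 96.93 = -8.29 → -8 kt.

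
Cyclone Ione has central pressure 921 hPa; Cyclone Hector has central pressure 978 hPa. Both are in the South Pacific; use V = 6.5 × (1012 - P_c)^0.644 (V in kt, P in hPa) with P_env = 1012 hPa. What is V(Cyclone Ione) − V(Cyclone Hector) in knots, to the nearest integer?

56 kt

Cyclone Ione: ΔP = 91; V ≈ 6.5 × 91^0.644 ≈ 118.72 kt.
Cyclone Hector: ΔP = 34; V ≈ 6.5 × 34^0.644 ≈ 62.98 kt.
Difference ≈ 118.72 − 62.98 = 55.74 → 56 kt.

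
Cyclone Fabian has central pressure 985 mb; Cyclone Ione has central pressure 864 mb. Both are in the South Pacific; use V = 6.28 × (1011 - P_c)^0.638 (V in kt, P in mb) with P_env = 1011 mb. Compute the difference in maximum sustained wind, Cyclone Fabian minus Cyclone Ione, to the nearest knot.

Cyclone Fabian: ΔP = 26; V ≈ 6.28 × 26^0.638 ≈ 50.20 kt.
Cyclone Ione: ΔP = 147; V ≈ 6.28 × 147^0.638 ≈ 151.60 kt.
Difference ≈ 50.20 − 151.60 = -101.40 → -101 kt.

-101 kt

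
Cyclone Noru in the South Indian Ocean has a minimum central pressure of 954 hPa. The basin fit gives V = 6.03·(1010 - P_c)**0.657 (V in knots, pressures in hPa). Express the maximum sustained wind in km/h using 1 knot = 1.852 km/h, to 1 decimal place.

ΔP = 1010 − 954 = 56 hPa.
V ≈ 6.03 × 56^0.657 = 6.03 × 14.079 ≈ 84.894 kt.
84.894 × 1.852 ≈ 157.22 km/h → 157.2 km/h.

157.2 km/h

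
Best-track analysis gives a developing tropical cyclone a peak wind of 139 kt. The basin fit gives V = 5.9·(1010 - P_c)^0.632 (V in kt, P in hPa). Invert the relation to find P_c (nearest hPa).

ΔP = (V / 5.9)^(1/0.632) = (139/5.9)^1.582.
139/5.9 = 23.559; 23.559^1.582 ≈ 148.30 hPa.
P_c = 1010 − 148.30 = 861.70 ≈ 862 hPa.

862 hPa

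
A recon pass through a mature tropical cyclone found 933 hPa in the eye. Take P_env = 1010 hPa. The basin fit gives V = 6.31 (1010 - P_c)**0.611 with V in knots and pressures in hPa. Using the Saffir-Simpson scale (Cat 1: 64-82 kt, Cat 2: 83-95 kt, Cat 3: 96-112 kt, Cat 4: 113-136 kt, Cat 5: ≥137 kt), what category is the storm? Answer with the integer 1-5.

ΔP = 1010 − 933 = 77 hPa.
V ≈ 6.31 × 77^0.611 = 6.31 × 14.21 ≈ 90 kt.
90 kt falls in the Category 2 band.

2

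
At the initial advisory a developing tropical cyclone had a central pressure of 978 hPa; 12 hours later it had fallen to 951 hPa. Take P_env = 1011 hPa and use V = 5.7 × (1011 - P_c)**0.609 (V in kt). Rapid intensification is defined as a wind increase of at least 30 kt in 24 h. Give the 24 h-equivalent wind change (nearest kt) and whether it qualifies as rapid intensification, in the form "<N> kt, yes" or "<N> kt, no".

42 kt, yes

V₁: ΔP = 33, V ≈ 5.7 × 33^0.609 ≈ 47.93 kt.
V₂: ΔP = 60, V ≈ 5.7 × 60^0.609 ≈ 68.99 kt.
ΔV over 12 h = 21.06 kt → 24 h equivalent = 21.06 × 24/12 ≈ 42.12 kt.
42 kt ≥ 30 kt ⇒ rapid intensification.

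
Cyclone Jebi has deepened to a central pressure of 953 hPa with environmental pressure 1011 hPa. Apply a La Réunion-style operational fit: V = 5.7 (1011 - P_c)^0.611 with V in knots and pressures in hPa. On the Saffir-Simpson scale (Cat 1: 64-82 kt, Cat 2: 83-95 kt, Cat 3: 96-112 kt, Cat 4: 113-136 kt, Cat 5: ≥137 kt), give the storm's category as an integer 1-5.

1

ΔP = 1011 − 953 = 58 hPa.
V ≈ 5.7 × 58^0.611 = 5.7 × 11.95 ≈ 68 kt.
68 kt falls in the Category 1 band.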